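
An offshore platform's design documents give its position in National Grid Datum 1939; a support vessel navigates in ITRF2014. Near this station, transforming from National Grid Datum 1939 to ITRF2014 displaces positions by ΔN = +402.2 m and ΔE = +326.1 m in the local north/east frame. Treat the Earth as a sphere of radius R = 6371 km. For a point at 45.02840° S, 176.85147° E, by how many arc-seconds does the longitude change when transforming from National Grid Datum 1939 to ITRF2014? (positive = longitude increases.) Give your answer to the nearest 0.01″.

Δλ = 14.94″

At latitude -45.02840°, cos φ = 0.706756.
One radian of longitude at latitude φ spans R cos φ, so Δλ = ΔE / (R cos φ) = 326.1 / (6371000 × 0.706756) = 7.2423e-05 rad = 14.938″.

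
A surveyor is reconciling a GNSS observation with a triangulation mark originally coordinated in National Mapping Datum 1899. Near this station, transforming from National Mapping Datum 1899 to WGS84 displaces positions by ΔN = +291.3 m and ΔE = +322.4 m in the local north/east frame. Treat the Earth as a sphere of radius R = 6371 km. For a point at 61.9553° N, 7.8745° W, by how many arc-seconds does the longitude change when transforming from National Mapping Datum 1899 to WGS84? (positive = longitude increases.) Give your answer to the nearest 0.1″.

Δλ = 22.2″

At latitude 61.9553°, cos φ = 0.470160.
One radian of longitude at latitude φ spans R cos φ, so Δλ = ΔE / (R cos φ) = 322.4 / (6371000 × 0.470160) = 1.0763e-04 rad = 22.201″.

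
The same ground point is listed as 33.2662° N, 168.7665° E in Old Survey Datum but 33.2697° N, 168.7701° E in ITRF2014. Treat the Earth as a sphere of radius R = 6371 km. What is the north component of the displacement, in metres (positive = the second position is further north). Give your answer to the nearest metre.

ΔN = 389 m

Δφ = 33.2697° − 33.2662° = +0.0035°; Δλ = 168.7701° − 168.7665° = +0.0036°.
1° along a meridian = πR/180 = 111195 m.
ΔN = Δφ × 111195 = 389.2 m; ΔE = Δλ × 111195 × cos(33.2662°) = +0.0036 × 111195 × 0.836131 = 334.7 m.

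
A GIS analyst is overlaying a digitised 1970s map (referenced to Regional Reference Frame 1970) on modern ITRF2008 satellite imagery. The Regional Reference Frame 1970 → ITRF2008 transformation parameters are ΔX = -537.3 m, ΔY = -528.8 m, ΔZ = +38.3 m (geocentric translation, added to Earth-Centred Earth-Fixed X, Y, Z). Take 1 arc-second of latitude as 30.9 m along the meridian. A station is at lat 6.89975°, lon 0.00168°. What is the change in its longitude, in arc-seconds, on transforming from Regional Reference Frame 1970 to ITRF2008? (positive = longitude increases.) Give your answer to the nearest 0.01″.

sin φ = 0.120133, cos φ = 0.992758, sin λ = 0.000029, cos λ = 1.000000.
East component: ΔE = −sin λ·ΔX + cos λ·ΔY = −(0.000029)(-537.3) + (1.000000)(-528.8) = -528.78 m.
1° of latitude spans 3600 × 30.90 = 111240 m; at latitude φ, 1° of longitude spans that × cos φ = 110434.4 m, so Δλ = -528.78 / 110434.4 × 3600 = -17.238″.

Δλ = -17.24″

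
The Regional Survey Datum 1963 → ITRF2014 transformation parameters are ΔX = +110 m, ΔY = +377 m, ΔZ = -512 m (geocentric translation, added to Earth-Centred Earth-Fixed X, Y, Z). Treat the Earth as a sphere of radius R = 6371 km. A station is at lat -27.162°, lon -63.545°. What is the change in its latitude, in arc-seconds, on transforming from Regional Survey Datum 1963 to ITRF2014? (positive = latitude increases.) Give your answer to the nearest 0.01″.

Δφ = -19.01″

sin φ = -0.456508, cos φ = 0.889719, sin λ = -0.895285, cos λ = 0.445495.
North component: ΔN = −sin φ cos λ·ΔX − sin φ sin λ·ΔY + cos φ·ΔZ = −(-0.456508)(0.445495)(110) − (-0.456508)(-0.895285)(377) + (0.889719)(-512) = -587.25 m.
1° of latitude spans πR/180 = 111195 m, so Δφ = -587.25 / 111195 × 3600 = -19.012″.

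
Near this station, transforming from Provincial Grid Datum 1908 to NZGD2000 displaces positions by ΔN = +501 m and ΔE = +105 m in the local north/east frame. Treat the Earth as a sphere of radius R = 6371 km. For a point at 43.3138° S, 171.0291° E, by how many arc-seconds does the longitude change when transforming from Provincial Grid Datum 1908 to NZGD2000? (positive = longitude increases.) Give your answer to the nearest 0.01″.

Δλ = 4.67″

At latitude -43.3138°, cos φ = 0.727608.
One radian of longitude at latitude φ spans R cos φ, so Δλ = ΔE / (R cos φ) = 105.0 / (6371000 × 0.727608) = 2.2651e-05 rad = 4.672″.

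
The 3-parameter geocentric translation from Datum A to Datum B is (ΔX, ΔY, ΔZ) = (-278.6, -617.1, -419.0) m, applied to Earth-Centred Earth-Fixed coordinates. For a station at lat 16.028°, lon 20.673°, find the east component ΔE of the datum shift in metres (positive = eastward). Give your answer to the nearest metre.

The local east axis at (φ, λ) is (−sin λ, cos λ, 0), so ΔE = −sin(20.673°)·(-278.6) + cos(20.673°)·(-617.1) = -479.01 m.

ΔE = -479 m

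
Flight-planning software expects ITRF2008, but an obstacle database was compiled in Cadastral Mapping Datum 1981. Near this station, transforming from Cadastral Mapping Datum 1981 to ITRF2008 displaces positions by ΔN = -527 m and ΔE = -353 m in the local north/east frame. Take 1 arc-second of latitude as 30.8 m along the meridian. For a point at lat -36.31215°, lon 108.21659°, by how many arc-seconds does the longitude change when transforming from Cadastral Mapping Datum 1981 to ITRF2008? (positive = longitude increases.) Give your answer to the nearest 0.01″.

Δλ = -14.22″

At latitude -36.31215°, cos φ = 0.805803.
1″ of longitude at this latitude = 30.80 × cos φ = 24.8187 m, so Δλ = -353.0 / 24.8187 = -14.223″.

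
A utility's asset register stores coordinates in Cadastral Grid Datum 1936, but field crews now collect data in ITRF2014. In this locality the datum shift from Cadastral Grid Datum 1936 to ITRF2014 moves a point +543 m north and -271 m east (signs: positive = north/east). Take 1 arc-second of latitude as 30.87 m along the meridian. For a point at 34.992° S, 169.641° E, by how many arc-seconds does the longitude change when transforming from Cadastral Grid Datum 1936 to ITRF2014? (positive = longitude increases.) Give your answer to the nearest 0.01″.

Δλ = -10.72″

At latitude -34.992°, cos φ = 0.819232.
1″ of longitude at this latitude = 30.87 × cos φ = 25.2897 m, so Δλ = -271.0 / 25.2897 = -10.716″.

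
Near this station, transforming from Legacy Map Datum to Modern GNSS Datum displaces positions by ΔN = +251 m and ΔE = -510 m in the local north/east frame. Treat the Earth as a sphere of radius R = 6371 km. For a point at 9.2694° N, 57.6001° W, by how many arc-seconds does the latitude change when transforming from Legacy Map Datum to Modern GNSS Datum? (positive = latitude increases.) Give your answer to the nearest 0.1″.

On a sphere of radius R, 1 rad of latitude = R, so Δφ = ΔN / R = 251.0 / 6371000 = 3.9397e-05 rad = 8.126″.

Δφ = 8.1″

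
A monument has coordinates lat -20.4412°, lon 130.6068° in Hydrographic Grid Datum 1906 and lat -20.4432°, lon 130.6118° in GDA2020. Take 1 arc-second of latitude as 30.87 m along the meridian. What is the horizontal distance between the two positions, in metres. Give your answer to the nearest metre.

566 m

Δφ = -20.4432° − -20.4412° = -0.0020°; Δλ = 130.6118° − 130.6068° = +0.0050°.
1° of latitude = 3600 × 30.87 = 111132 m.
ΔN = Δφ × 111132 = -222.3 m; ΔE = Δλ × 111132 × cos(-20.4412°) = +0.0050 × 111132 × 0.937031 = 520.7 m.
Distance = √(ΔE² + ΔN²) = √(520.7² + (-222.3)²) = 566.1 m.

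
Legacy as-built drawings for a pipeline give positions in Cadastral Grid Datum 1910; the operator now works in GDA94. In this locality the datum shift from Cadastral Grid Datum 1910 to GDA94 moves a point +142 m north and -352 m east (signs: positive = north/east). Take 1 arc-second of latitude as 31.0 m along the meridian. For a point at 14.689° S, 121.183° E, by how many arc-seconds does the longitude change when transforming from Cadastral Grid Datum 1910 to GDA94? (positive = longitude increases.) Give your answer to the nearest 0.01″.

At latitude -14.689°, cos φ = 0.967316.
1″ of longitude at this latitude = 31.00 × cos φ = 29.9868 m, so Δλ = -352.0 / 29.9868 = -11.738″.

Δλ = -11.74″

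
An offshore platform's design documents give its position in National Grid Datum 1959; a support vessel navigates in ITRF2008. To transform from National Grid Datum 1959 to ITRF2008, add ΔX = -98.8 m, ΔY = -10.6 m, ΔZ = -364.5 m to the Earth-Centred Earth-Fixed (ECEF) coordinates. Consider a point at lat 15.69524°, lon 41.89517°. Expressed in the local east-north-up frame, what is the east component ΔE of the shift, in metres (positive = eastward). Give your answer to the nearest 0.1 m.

The local east axis at (φ, λ) is (−sin λ, cos λ, 0), so ΔE = −sin(41.89517°)·(-98.8) + cos(41.89517°)·(-10.6) = 58.09 m.

ΔE = 58.1 m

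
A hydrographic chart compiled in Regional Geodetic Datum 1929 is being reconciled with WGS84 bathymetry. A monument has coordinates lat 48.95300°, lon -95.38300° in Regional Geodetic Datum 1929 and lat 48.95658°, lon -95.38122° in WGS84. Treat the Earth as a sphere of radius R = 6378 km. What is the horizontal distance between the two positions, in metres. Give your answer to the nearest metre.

Δφ = 48.95658° − 48.95300° = +0.00358°; Δλ = -95.38122° − -95.38300° = +0.00178°.
1° along a meridian = πR/180 = 111317 m.
ΔN = Δφ × 111317 = 398.5 m; ΔE = Δλ × 111317 × cos(48.95300°) = +0.00178 × 111317 × 0.656678 = 130.1 m.
Distance = √(ΔE² + ΔN²) = √(130.1² + 398.5²) = 419.2 m.

419 m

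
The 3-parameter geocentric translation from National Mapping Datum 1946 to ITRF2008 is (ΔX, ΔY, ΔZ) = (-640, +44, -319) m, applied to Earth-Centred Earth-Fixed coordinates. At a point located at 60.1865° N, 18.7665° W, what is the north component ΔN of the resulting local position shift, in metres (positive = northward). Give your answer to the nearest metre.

ΔN = 379 m

The local north axis is (−sin φ cos λ, −sin φ sin λ, cos φ), giving ΔN = 525.774 + 12.282 − 158.600 = 379.46 m.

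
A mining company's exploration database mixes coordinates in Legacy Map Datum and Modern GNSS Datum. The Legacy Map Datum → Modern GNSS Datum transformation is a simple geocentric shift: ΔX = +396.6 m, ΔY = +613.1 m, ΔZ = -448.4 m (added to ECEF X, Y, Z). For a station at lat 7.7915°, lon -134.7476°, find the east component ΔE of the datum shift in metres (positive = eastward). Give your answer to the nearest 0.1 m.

ΔE = -149.9 m

At φ = 7.7915°, λ = -134.7476°: sin φ = 0.135569, cos φ = 0.990768, sin λ = -0.710215, cos λ = -0.703985.
ΔE = −sin λ·ΔX + cos λ·ΔY = −(-0.710215)·(396.6) + (-0.703985)·(613.1) = -149.94 m.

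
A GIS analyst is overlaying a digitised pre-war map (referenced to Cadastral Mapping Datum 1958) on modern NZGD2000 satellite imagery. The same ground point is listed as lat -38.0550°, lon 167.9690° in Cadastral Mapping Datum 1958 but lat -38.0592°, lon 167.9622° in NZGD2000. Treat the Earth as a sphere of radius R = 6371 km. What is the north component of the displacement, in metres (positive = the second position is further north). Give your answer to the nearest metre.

ΔN = -467 m

Δφ = -38.0592° − -38.0550° = -0.0042°; Δλ = 167.9622° − 167.9690° = -0.0068°.
1° along a meridian = πR/180 = 111195 m.
ΔN = Δφ × 111195 = -467.0 m; ΔE = Δλ × 111195 × cos(-38.0550°) = -0.0068 × 111195 × 0.787419 = -595.4 m.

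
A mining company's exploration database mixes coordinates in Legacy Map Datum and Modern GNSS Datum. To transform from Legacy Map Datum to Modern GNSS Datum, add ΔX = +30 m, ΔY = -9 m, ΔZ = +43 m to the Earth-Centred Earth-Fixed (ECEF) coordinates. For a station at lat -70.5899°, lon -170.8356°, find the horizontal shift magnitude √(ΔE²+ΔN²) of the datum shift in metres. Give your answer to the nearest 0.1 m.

At φ = -70.5899°, λ = -170.8356°: sin φ = -0.943164, cos φ = 0.332327, sin λ = -0.159268, cos λ = -0.987235.
ΔE = −sin λ·ΔX + cos λ·ΔY = −(-0.159268)·(30) + (-0.987235)·(-9) = 13.66 m.
ΔN = −sin φ cos λ·ΔX − sin φ sin λ·ΔY + cos φ·ΔZ = −(-0.943164)(-0.987235)(30) − (-0.943164)(-0.159268)(-9) + (0.332327)(43) = -12.29 m.
Horizontal magnitude = √(ΔE² + ΔN²) = √(13.66² + (-12.29)²) = 18.38 m.

18.4 m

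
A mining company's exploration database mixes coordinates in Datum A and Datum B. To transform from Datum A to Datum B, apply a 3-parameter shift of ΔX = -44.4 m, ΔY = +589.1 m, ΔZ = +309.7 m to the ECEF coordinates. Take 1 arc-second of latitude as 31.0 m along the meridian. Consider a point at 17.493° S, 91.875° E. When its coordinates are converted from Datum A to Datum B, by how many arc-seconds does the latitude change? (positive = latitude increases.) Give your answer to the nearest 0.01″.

Δφ = 15.25″

sin φ = -0.300589, cos φ = 0.953754, sin λ = 0.999465, cos λ = -0.032719.
North component: ΔN = −sin φ cos λ·ΔX − sin φ sin λ·ΔY + cos φ·ΔZ = −(-0.300589)(-0.032719)(-44.4) − (-0.300589)(0.999465)(589.1) + (0.953754)(309.7) = 472.80 m.
1° of latitude spans 3600 × 31.00 = 111600 m, so Δφ = 472.80 / 111600 × 3600 = 15.252″.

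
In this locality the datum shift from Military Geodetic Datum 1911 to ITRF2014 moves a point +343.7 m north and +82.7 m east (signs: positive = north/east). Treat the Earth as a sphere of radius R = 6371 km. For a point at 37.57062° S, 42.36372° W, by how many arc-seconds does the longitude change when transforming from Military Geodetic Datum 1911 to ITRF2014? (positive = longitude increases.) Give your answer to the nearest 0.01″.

Δλ = 3.38″

At latitude -37.57062°, cos φ = 0.792602.
One radian of longitude at latitude φ spans R cos φ, so Δλ = ΔE / (R cos φ) = 82.7 / (6371000 × 0.792602) = 1.6377e-05 rad = 3.378″.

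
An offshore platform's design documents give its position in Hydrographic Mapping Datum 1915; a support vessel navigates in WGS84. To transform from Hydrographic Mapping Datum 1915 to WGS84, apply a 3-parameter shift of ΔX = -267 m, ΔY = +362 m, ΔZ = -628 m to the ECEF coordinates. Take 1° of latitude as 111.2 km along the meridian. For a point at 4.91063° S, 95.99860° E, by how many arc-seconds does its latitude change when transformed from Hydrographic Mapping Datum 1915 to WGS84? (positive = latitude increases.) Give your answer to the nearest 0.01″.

sin φ = -0.085602, cos φ = 0.996329, sin λ = 0.994524, cos λ = -0.104504.
North component: ΔN = −sin φ cos λ·ΔX − sin φ sin λ·ΔY + cos φ·ΔZ = −(-0.085602)(-0.104504)(-267) − (-0.085602)(0.994524)(362) + (0.996329)(-628) = -592.49 m.
1° of latitude spans 111200 m, so Δφ = -592.49 / 111200 × 3600 = -19.181″.

Δφ = -19.18″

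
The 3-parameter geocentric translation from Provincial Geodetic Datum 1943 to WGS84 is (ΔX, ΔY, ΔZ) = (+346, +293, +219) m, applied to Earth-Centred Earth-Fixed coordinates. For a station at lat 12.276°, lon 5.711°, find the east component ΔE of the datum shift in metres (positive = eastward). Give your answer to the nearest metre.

At φ = 12.276°, λ = 5.711°: sin φ = 0.212621, cos φ = 0.977135, sin λ = 0.099511, cos λ = 0.995036.
ΔE = −sin λ·ΔX + cos λ·ΔY = −(0.099511)·(346) + (0.995036)·(293) = 257.11 m.

ΔE = 257 m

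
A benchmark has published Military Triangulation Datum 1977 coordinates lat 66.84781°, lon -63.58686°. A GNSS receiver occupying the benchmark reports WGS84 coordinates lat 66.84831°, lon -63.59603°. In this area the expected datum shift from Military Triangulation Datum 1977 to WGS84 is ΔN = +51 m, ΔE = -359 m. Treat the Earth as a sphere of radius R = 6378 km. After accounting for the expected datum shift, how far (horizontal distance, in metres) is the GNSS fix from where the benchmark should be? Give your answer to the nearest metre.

43 m

Observed coordinate differences: Δφ = +0.00050°, Δλ = -0.00917°.
Converting to metres (1° lat = 111317 m, cos φ = 0.393175): observed ΔN = 55.7 m, observed ΔE = -401.3 m.
Subtracting the expected shift leaves a residual of 55.7 − (51) = 4.7 m north and -401.3 − (-359) = -42.3 m east.
Residual distance = √(4.7² + (-42.3)²) = 42.6 m.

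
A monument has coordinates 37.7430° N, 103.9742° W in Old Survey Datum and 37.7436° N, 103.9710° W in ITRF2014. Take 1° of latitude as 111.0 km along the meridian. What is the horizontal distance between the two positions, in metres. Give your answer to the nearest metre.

289 m

Δφ = 37.7436° − 37.7430° = +0.0006°; Δλ = -103.9710° − -103.9742° = +0.0032°.
ΔN = Δφ × 111000 = 66.6 m; ΔE = Δλ × 111000 × cos(37.7430°) = +0.0032 × 111000 × 0.790764 = 280.9 m.
Distance = √(ΔE² + ΔN²) = √(280.9² + 66.6²) = 288.7 m.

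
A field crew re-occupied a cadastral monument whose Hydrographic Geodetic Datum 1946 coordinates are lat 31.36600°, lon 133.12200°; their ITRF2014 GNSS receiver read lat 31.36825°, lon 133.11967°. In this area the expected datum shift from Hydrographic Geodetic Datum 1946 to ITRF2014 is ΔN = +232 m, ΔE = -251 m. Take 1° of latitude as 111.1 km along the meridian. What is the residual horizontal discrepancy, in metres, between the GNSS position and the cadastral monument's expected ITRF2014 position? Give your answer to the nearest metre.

35 m

Observed coordinate differences: Δφ = +0.00225°, Δλ = -0.00233°.
Converting to metres (1° lat = 111100 m, cos φ = 0.853860): observed ΔN = 250.0 m, observed ΔE = -221.0 m.
Subtracting the expected shift leaves a residual of 250.0 − (232) = 18.0 m north and -221.0 − (-251) = 30.0 m east.
Residual distance = √(18.0² + 30.0²) = 34.9 m.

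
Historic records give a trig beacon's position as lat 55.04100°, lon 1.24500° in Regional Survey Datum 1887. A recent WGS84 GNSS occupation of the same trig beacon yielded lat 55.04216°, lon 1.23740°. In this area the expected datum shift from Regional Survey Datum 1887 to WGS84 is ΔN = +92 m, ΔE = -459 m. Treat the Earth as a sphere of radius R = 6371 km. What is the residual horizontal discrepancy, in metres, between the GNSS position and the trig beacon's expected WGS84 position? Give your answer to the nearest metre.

Observed coordinate differences: Δφ = +0.00116°, Δλ = -0.00760°.
Converting to metres (1° lat = 111195 m, cos φ = 0.572990): observed ΔN = 129.0 m, observed ΔE = -484.2 m.
Subtracting the expected shift leaves a residual of 129.0 − (92) = 37.0 m north and -484.2 − (-459) = -25.2 m east.
Residual distance = √(37.0² + (-25.2)²) = 44.8 m.

45 m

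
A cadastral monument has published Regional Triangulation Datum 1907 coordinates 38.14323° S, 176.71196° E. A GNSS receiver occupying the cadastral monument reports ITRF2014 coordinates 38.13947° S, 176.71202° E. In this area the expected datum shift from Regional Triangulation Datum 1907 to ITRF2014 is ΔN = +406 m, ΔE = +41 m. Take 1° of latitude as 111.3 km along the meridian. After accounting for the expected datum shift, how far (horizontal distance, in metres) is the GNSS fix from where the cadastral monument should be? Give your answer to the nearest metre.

Observed coordinate differences: Δφ = +0.00376°, Δλ = +0.00006°.
Converting to metres (1° lat = 111300 m, cos φ = 0.786469): observed ΔN = 418.5 m, observed ΔE = 5.3 m.
Subtracting the expected shift leaves a residual of 418.5 − (406) = 12.5 m north and 5.3 − (41) = -35.7 m east.
Residual distance = √(12.5² + (-35.7)²) = 37.9 m.

38 m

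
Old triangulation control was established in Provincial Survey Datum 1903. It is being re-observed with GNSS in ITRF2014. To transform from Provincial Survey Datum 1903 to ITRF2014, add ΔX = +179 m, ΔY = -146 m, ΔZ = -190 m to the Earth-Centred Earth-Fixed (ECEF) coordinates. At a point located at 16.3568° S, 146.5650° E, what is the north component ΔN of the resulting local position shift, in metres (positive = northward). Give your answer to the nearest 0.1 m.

ΔN = -247.0 m

The local north axis is (−sin φ cos λ, −sin φ sin λ, cos φ), giving ΔN = -42.067 − 22.655 − 182.310 = -247.03 m.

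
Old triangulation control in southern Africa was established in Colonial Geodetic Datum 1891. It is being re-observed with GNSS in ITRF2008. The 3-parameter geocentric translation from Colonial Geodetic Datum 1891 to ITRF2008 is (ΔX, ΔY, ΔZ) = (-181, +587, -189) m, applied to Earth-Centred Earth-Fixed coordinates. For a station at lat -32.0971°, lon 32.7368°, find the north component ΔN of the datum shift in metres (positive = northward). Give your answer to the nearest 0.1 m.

ΔN = -72.3 m

The local north axis is (−sin φ cos λ, −sin φ sin λ, cos φ), giving ΔN = -80.899 + 168.673 − 160.111 = -72.34 m.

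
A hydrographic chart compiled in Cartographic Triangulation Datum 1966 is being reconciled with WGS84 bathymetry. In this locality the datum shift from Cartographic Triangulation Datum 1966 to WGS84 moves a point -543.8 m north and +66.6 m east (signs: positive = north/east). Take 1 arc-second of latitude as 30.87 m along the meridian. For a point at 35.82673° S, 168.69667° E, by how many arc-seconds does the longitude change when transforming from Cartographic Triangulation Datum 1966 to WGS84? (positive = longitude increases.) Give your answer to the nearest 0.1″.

Δλ = 2.7″

At latitude -35.82673°, cos φ = 0.810791.
1″ of longitude at this latitude = 30.87 × cos φ = 25.0291 m, so Δλ = 66.6 / 25.0291 = 2.661″.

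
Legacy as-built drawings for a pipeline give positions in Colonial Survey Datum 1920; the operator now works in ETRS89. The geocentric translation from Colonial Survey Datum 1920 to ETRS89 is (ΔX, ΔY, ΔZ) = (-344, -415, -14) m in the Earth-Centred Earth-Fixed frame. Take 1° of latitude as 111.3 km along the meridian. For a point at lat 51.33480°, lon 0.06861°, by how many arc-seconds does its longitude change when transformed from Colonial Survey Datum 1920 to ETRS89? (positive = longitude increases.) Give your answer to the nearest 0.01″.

Δλ = -21.46″

sin φ = 0.780810, cos φ = 0.624769, sin λ = 0.001197, cos λ = 0.999999.
East component: ΔE = −sin λ·ΔX + cos λ·ΔY = −(0.001197)(-344) + (0.999999)(-415) = -414.59 m.
1° of latitude spans 111300 m; at latitude φ, 1° of longitude spans that × cos φ = 69536.7 m, so Δλ = -414.59 / 69536.7 × 3600 = -21.464″.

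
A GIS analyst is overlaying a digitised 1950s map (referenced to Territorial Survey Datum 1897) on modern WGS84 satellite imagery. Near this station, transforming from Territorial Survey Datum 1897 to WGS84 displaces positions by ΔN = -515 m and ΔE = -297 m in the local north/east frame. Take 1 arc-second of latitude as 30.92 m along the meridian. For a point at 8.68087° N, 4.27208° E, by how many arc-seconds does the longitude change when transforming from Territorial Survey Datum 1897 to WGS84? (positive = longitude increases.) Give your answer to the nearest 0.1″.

At latitude 8.68087°, cos φ = 0.988544.
1″ of longitude at this latitude = 30.92 × cos φ = 30.5658 m, so Δλ = -297.0 / 30.5658 = -9.717″.

Δλ = -9.7″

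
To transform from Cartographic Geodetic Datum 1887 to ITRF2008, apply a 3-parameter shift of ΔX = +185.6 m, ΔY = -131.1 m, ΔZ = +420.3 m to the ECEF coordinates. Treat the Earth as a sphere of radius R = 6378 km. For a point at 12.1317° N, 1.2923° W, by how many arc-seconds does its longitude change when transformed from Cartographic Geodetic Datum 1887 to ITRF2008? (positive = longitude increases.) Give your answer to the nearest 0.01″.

sin φ = 0.210160, cos φ = 0.977667, sin λ = -0.022553, cos λ = 0.999746.
East component: ΔE = −sin λ·ΔX + cos λ·ΔY = −(-0.022553)(185.6) + (0.999746)(-131.1) = -126.88 m.
1° of latitude spans πR/180 = 111317 m; at latitude φ, 1° of longitude spans that × cos φ = 108831.1 m, so Δλ = -126.88 / 108831.1 × 3600 = -4.197″.

Δλ = -4.20″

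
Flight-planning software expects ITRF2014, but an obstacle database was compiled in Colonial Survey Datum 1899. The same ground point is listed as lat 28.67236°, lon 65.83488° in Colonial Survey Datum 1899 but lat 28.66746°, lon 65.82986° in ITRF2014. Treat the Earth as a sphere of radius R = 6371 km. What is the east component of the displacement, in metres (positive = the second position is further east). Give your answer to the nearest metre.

Δφ = 28.66746° − 28.67236° = -0.00490°; Δλ = 65.82986° − 65.83488° = -0.00502°.
1° along a meridian = πR/180 = 111195 m.
ΔN = Δφ × 111195 = -544.9 m; ΔE = Δλ × 111195 × cos(28.67236°) = -0.00502 × 111195 × 0.877378 = -489.8 m.

ΔE = -490 m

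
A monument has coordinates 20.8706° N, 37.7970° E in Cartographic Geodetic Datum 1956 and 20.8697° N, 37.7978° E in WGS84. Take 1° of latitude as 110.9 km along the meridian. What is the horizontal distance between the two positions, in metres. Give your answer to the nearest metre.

130 m

Δφ = 20.8697° − 20.8706° = -0.0009°; Δλ = 37.7978° − 37.7970° = +0.0008°.
ΔN = Δφ × 110900 = -99.8 m; ΔE = Δλ × 110900 × cos(20.8706°) = +0.0008 × 110900 × 0.934387 = 82.9 m.
Distance = √(ΔE² + ΔN²) = √(82.9² + (-99.8)²) = 129.7 m.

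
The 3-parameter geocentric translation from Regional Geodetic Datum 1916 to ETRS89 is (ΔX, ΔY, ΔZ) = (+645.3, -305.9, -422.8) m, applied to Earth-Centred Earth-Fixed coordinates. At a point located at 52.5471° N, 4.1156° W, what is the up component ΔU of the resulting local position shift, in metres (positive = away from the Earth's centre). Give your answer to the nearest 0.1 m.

ΔU = 69.1 m

The local up (radial) axis is (cos φ cos λ, cos φ sin λ, sin φ), giving ΔU = 391.401 + 13.351 − 335.641 = 69.11 m.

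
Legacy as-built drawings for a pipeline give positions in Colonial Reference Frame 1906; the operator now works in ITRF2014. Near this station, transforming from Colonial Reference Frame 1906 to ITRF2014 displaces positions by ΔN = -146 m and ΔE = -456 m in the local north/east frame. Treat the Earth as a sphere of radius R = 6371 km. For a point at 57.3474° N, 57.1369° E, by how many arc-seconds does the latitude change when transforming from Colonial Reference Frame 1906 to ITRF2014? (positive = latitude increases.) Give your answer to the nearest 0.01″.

Δφ = -4.73″

On a sphere of radius R, 1 rad of latitude = R, so Δφ = ΔN / R = -146.0 / 6371000 = -2.2916e-05 rad = -4.727″.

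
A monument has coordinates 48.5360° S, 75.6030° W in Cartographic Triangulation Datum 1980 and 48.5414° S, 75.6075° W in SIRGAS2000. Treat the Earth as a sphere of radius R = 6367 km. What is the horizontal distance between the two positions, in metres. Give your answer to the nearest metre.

685 m

Δφ = -48.5414° − -48.5360° = -0.0054°; Δλ = -75.6075° − -75.6030° = -0.0045°.
1° along a meridian = πR/180 = 111125 m.
ΔN = Δφ × 111125 = -600.1 m; ΔE = Δλ × 111125 × cos(-48.5360°) = -0.0045 × 111125 × 0.662149 = -331.1 m.
Distance = √(ΔE² + ΔN²) = √((-331.1)² + (-600.1)²) = 685.4 m.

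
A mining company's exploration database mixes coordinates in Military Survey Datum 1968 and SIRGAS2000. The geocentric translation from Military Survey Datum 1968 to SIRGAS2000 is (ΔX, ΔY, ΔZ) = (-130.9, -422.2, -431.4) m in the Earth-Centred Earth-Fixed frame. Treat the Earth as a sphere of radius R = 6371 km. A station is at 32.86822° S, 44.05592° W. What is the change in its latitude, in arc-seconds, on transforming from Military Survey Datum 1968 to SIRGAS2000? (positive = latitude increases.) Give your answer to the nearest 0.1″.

Δφ = -8.2″

sin φ = -0.542709, cos φ = 0.839921, sin λ = -0.695360, cos λ = 0.718661.
North component: ΔN = −sin φ cos λ·ΔX − sin φ sin λ·ΔY + cos φ·ΔZ = −(-0.542709)(0.718661)(-130.9) − (-0.542709)(-0.695360)(-422.2) + (0.839921)(-431.4) = -254.07 m.
1° of latitude spans πR/180 = 111195 m, so Δφ = -254.07 / 111195 × 3600 = -8.226″.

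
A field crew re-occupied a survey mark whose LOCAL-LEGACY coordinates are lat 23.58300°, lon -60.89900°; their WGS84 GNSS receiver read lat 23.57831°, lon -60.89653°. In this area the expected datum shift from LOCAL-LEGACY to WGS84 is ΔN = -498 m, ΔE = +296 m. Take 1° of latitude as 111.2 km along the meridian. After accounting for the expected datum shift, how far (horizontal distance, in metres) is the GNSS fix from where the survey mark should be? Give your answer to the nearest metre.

Observed coordinate differences: Δφ = -0.00469°, Δλ = +0.00247°.
Converting to metres (1° lat = 111200 m, cos φ = 0.916481): observed ΔN = -521.5 m, observed ΔE = 251.7 m.
Subtracting the expected shift leaves a residual of -521.5 − (-498) = -23.5 m north and 251.7 − (296) = -44.3 m east.
Residual distance = √((-23.5)² + (-44.3)²) = 50.1 m.

50 m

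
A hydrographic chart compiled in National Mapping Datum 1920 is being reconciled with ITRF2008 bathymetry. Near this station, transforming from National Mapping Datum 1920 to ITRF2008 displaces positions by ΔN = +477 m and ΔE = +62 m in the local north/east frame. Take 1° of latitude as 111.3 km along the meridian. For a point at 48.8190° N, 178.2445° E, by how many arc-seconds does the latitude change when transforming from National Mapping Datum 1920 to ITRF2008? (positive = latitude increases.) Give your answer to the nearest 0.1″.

Δφ = 15.4″

1° of latitude = 111.3 km, so Δφ = 477.0 / 111300 = 0.0042857° = 15.429″.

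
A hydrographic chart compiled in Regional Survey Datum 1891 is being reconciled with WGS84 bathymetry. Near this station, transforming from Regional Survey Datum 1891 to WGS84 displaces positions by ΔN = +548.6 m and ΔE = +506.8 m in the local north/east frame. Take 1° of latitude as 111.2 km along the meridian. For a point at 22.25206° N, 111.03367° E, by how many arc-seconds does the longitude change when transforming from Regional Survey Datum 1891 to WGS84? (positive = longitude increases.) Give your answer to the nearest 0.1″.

Δλ = 17.7″

At latitude 22.25206°, cos φ = 0.925527.
1° of longitude at this latitude = 111.2 × cos φ = 102.92 km, so Δλ = 506.8 / 102918.6 = 0.0049243° = 17.727″.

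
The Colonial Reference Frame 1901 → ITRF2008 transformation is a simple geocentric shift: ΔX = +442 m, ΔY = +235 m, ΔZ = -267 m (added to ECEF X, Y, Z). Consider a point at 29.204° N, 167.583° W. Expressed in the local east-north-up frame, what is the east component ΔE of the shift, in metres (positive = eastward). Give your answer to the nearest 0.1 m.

ΔE = -134.5 m

At φ = 29.204°, λ = -167.583°: sin φ = 0.487921, cos φ = 0.872888, sin λ = -0.215025, cos λ = -0.976609.
ΔE = −sin λ·ΔX + cos λ·ΔY = −(-0.215025)·(442) + (-0.976609)·(235) = -134.46 m.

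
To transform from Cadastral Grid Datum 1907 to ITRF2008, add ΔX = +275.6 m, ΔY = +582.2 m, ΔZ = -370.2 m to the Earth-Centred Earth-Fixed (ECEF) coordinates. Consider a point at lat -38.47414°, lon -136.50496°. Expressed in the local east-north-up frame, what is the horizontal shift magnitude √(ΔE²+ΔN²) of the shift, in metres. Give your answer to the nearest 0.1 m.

703.1 m

The local east axis at (φ, λ) is (−sin λ, cos λ, 0), so ΔE = −sin(-136.50496°)·275.6 + cos(-136.50496°)·582.2 = -232.65 m.
The local north axis is (−sin φ cos λ, −sin φ sin λ, cos φ), giving ΔN = -124.388 − 249.315 − 289.826 = -663.53 m.
Horizontal magnitude = √(ΔE² + ΔN²) = √((-232.65)² + (-663.53)²) = 703.13 m.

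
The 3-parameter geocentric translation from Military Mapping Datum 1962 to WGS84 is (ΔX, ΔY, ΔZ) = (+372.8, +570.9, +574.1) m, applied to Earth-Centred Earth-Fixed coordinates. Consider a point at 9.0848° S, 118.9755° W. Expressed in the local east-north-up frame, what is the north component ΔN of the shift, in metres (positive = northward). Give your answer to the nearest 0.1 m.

ΔN = 459.5 m

The local north axis is (−sin φ cos λ, −sin φ sin λ, cos φ), giving ΔN = -28.516 − 78.859 + 566.898 = 459.52 m.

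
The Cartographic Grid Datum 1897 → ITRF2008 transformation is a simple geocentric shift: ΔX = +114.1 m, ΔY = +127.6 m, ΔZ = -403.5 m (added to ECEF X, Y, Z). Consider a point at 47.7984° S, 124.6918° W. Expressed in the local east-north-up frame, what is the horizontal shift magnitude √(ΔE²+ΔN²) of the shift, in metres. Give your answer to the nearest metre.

The local east axis at (φ, λ) is (−sin λ, cos λ, 0), so ΔE = −sin(-124.6918°)·114.1 + cos(-124.6918°)·127.6 = 21.19 m.
The local north axis is (−sin φ cos λ, −sin φ sin λ, cos φ), giving ΔN = -48.108 − 77.720 − 271.048 = -396.88 m.
Horizontal magnitude = √(ΔE² + ΔN²) = √(21.19² + (-396.88)²) = 397.44 m.

397 m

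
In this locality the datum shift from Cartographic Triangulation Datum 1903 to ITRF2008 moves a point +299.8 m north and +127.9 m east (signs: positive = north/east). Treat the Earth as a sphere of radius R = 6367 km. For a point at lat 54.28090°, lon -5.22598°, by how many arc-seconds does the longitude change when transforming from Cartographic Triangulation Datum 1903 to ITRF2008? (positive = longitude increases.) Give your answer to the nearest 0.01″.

Δλ = 7.10″

At latitude 54.28090°, cos φ = 0.583812.
One radian of longitude at latitude φ spans R cos φ, so Δλ = ΔE / (R cos φ) = 127.9 / (6367000 × 0.583812) = 3.4408e-05 rad = 7.097″.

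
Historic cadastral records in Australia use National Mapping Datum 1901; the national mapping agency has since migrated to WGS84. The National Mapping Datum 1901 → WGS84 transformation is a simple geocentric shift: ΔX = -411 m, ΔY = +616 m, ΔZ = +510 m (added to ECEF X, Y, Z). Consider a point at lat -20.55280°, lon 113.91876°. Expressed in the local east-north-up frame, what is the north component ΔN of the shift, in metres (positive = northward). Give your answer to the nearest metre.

ΔN = 734 m

At φ = -20.55280°, λ = 113.91876°: sin φ = -0.351070, cos φ = 0.936349, sin λ = 0.914121, cos λ = -0.405441.
ΔN = −sin φ cos λ·ΔX − sin φ sin λ·ΔY + cos φ·ΔZ = −(-0.351070)(-0.405441)(-411) − (-0.351070)(0.914121)(616) + (0.936349)(510) = 733.73 m.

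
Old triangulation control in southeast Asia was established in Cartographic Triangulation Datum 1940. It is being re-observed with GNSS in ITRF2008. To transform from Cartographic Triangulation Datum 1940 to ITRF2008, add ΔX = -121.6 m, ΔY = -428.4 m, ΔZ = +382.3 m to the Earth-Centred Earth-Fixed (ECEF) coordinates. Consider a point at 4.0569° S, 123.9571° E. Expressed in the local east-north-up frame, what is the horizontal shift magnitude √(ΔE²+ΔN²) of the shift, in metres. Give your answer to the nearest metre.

496 m

At φ = -4.0569°, λ = 123.9571°: sin φ = -0.070747, cos φ = 0.997494, sin λ = 0.829456, cos λ = -0.558572.
ΔE = −sin λ·ΔX + cos λ·ΔY = −(0.829456)·(-121.6) + (-0.558572)·(-428.4) = 340.15 m.
ΔN = −sin φ cos λ·ΔX − sin φ sin λ·ΔY + cos φ·ΔZ = −(-0.070747)(-0.558572)(-121.6) − (-0.070747)(0.829456)(-428.4) + (0.997494)(382.3) = 361.01 m.
Horizontal magnitude = √(ΔE² + ΔN²) = √(340.15² + 361.01²) = 496.02 m.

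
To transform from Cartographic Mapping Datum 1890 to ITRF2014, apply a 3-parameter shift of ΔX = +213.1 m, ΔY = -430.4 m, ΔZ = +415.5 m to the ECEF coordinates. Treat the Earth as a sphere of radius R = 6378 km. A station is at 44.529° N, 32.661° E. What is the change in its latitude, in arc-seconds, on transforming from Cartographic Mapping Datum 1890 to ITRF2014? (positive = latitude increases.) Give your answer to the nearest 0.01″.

sin φ = 0.701270, cos φ = 0.712896, sin λ = 0.539667, cos λ = 0.841878.
North component: ΔN = −sin φ cos λ·ΔX − sin φ sin λ·ΔY + cos φ·ΔZ = −(0.701270)(0.841878)(213.1) − (0.701270)(0.539667)(-430.4) + (0.712896)(415.5) = 333.28 m.
1° of latitude spans πR/180 = 111317 m, so Δφ = 333.28 / 111317 × 3600 = 10.778″.

Δφ = 10.78″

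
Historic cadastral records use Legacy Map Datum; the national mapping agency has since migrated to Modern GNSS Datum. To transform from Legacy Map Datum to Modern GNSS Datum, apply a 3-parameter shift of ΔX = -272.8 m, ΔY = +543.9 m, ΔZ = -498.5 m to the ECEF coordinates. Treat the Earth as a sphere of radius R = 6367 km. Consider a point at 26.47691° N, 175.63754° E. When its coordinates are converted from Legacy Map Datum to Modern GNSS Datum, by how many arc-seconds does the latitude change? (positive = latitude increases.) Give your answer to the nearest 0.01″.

Δφ = -18.98″

sin φ = 0.445837, cos φ = 0.895114, sin λ = 0.076066, cos λ = -0.997103.
North component: ΔN = −sin φ cos λ·ΔX − sin φ sin λ·ΔY + cos φ·ΔZ = −(0.445837)(-0.997103)(-272.8) − (0.445837)(0.076066)(543.9) + (0.895114)(-498.5) = -585.93 m.
1° of latitude spans πR/180 = 111125 m, so Δφ = -585.93 / 111125 × 3600 = -18.982″.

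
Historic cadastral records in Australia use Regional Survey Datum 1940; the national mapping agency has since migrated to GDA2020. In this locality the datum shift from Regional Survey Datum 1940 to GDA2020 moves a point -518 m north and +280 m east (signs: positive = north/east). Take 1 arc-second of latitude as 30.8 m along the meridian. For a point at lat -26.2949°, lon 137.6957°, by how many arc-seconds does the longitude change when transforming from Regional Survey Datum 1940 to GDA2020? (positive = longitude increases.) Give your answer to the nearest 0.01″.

At latitude -26.2949°, cos φ = 0.896526.
1″ of longitude at this latitude = 30.80 × cos φ = 27.6130 m, so Δλ = 280.0 / 27.6130 = 10.140″.

Δλ = 10.14″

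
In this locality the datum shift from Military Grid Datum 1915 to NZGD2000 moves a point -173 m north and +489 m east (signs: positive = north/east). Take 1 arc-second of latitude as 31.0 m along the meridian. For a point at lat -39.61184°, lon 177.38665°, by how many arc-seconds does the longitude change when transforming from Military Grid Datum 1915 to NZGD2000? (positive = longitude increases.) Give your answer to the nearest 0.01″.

At latitude -39.61184°, cos φ = 0.770382.
1″ of longitude at this latitude = 31.00 × cos φ = 23.8818 m, so Δλ = 489.0 / 23.8818 = 20.476″.

Δλ = 20.48″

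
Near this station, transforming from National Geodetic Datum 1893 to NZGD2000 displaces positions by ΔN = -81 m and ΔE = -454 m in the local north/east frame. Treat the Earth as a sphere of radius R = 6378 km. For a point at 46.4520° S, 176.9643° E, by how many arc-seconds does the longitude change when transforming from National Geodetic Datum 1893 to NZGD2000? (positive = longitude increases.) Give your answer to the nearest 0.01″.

At latitude -46.4520°, cos φ = 0.688962.
One radian of longitude at latitude φ spans R cos φ, so Δλ = ΔE / (R cos φ) = -454.0 / (6378000 × 0.688962) = -1.0332e-04 rad = -21.311″.

Δλ = -21.31″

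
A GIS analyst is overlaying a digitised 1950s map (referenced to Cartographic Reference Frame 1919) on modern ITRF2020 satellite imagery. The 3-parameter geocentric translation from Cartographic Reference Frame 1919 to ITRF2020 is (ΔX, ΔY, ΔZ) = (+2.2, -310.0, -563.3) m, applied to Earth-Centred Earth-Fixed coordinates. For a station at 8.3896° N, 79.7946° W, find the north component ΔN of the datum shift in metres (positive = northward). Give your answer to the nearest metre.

ΔN = -602 m

The local north axis is (−sin φ cos λ, −sin φ sin λ, cos φ), giving ΔN = -0.057 − 44.514 − 557.272 = -601.84 m.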